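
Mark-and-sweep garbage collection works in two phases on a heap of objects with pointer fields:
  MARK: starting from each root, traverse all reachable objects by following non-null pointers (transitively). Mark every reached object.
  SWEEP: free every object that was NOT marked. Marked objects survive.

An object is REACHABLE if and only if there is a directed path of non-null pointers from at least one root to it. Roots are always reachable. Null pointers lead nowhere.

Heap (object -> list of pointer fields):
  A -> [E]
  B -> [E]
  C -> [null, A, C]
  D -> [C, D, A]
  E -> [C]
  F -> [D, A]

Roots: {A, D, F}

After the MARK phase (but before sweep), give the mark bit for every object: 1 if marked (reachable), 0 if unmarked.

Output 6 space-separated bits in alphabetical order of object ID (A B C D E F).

Answer: 1 0 1 1 1 1

Derivation:
Roots: A D F
Mark A: refs=E, marked=A
Mark D: refs=C D A, marked=A D
Mark F: refs=D A, marked=A D F
Mark E: refs=C, marked=A D E F
Mark C: refs=null A C, marked=A C D E F
Unmarked (collected): B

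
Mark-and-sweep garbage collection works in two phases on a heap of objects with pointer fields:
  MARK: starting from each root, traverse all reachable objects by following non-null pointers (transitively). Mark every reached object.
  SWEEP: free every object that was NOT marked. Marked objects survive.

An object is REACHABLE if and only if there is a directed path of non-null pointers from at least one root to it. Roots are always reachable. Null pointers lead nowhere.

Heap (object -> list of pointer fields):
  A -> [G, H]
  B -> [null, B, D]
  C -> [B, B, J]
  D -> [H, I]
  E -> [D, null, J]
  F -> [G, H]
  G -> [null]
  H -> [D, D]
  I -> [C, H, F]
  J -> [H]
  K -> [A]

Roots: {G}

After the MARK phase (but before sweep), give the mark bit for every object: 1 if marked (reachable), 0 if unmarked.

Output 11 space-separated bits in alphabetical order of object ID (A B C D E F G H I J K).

Roots: G
Mark G: refs=null, marked=G
Unmarked (collected): A B C D E F H I J K

Answer: 0 0 0 0 0 0 1 0 0 0 0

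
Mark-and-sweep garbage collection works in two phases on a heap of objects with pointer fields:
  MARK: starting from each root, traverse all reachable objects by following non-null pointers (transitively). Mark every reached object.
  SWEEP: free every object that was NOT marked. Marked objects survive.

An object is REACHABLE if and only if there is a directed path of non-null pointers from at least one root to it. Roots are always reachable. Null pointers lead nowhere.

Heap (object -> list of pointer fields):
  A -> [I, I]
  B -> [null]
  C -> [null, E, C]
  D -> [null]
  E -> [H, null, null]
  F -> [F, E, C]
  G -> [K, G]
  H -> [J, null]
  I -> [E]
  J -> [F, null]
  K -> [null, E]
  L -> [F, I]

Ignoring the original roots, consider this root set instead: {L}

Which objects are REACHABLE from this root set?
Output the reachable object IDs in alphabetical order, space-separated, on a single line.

Roots: L
Mark L: refs=F I, marked=L
Mark F: refs=F E C, marked=F L
Mark I: refs=E, marked=F I L
Mark E: refs=H null null, marked=E F I L
Mark C: refs=null E C, marked=C E F I L
Mark H: refs=J null, marked=C E F H I L
Mark J: refs=F null, marked=C E F H I J L
Unmarked (collected): A B D G K

Answer: C E F H I J L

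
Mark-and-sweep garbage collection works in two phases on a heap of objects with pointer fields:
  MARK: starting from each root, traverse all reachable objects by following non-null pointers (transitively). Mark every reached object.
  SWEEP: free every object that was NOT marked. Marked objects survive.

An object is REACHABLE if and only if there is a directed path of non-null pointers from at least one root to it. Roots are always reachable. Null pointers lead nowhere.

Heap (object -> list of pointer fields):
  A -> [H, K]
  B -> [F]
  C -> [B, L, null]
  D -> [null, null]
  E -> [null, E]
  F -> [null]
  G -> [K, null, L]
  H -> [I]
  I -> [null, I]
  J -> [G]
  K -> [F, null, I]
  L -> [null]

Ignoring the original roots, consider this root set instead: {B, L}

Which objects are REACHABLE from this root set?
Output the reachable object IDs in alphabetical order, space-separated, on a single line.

Answer: B F L

Derivation:
Roots: B L
Mark B: refs=F, marked=B
Mark L: refs=null, marked=B L
Mark F: refs=null, marked=B F L
Unmarked (collected): A C D E G H I J K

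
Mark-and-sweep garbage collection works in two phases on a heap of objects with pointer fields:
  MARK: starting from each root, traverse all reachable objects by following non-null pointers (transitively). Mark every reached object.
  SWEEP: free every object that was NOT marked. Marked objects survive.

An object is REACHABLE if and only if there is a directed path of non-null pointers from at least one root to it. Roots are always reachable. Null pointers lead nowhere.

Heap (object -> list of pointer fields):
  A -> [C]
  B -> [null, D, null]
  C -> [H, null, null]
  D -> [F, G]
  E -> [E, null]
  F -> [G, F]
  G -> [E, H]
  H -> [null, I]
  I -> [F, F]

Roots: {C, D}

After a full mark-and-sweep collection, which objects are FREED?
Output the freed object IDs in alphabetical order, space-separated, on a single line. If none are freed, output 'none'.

Answer: A B

Derivation:
Roots: C D
Mark C: refs=H null null, marked=C
Mark D: refs=F G, marked=C D
Mark H: refs=null I, marked=C D H
Mark F: refs=G F, marked=C D F H
Mark G: refs=E H, marked=C D F G H
Mark I: refs=F F, marked=C D F G H I
Mark E: refs=E null, marked=C D E F G H I
Unmarked (collected): A B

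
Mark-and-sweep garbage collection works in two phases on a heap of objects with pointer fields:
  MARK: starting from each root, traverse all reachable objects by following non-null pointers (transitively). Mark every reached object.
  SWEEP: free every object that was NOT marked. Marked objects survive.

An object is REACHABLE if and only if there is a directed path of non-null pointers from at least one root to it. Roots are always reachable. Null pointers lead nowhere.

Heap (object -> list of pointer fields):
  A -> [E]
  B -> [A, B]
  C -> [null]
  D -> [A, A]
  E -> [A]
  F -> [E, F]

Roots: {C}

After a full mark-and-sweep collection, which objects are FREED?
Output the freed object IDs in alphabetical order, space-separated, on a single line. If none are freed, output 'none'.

Roots: C
Mark C: refs=null, marked=C
Unmarked (collected): A B D E F

Answer: A B D E F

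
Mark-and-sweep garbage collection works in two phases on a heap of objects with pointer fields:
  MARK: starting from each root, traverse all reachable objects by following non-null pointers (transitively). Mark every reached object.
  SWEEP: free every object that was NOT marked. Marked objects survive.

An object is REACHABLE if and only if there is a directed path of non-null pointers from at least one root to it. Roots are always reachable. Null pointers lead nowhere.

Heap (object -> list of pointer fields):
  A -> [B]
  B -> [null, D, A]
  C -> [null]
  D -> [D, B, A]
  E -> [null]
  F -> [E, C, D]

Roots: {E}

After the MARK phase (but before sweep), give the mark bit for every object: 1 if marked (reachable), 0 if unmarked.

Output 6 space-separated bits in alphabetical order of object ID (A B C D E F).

Roots: E
Mark E: refs=null, marked=E
Unmarked (collected): A B C D F

Answer: 0 0 0 0 1 0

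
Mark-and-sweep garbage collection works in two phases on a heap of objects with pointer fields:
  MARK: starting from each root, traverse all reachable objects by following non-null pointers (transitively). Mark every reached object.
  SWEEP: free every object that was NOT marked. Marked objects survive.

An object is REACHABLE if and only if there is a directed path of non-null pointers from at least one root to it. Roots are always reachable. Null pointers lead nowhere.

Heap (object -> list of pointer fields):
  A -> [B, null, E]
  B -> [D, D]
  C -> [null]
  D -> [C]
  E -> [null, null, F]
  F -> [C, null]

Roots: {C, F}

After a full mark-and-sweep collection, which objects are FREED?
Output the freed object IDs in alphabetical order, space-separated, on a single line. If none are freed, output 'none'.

Answer: A B D E

Derivation:
Roots: C F
Mark C: refs=null, marked=C
Mark F: refs=C null, marked=C F
Unmarked (collected): A B D E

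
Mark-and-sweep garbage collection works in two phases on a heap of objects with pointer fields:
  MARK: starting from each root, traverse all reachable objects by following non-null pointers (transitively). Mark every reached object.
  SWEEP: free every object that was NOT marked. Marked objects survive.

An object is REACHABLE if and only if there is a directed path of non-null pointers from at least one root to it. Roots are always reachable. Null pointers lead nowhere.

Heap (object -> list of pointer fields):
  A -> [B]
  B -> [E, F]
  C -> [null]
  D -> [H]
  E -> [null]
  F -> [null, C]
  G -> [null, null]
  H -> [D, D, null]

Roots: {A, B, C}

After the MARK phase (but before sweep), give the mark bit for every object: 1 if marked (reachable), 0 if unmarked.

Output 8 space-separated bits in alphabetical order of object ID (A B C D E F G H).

Answer: 1 1 1 0 1 1 0 0

Derivation:
Roots: A B C
Mark A: refs=B, marked=A
Mark B: refs=E F, marked=A B
Mark C: refs=null, marked=A B C
Mark E: refs=null, marked=A B C E
Mark F: refs=null C, marked=A B C E F
Unmarked (collected): D G H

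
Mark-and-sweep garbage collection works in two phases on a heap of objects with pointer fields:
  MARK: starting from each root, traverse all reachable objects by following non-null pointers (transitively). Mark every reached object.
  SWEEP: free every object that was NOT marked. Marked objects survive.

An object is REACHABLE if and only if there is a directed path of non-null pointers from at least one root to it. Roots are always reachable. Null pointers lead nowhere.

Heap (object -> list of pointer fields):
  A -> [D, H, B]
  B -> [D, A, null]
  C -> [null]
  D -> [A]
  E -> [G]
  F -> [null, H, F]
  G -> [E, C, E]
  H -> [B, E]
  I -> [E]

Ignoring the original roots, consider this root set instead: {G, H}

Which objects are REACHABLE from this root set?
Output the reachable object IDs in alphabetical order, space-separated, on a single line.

Answer: A B C D E G H

Derivation:
Roots: G H
Mark G: refs=E C E, marked=G
Mark H: refs=B E, marked=G H
Mark E: refs=G, marked=E G H
Mark C: refs=null, marked=C E G H
Mark B: refs=D A null, marked=B C E G H
Mark D: refs=A, marked=B C D E G H
Mark A: refs=D H B, marked=A B C D E G H
Unmarked (collected): F I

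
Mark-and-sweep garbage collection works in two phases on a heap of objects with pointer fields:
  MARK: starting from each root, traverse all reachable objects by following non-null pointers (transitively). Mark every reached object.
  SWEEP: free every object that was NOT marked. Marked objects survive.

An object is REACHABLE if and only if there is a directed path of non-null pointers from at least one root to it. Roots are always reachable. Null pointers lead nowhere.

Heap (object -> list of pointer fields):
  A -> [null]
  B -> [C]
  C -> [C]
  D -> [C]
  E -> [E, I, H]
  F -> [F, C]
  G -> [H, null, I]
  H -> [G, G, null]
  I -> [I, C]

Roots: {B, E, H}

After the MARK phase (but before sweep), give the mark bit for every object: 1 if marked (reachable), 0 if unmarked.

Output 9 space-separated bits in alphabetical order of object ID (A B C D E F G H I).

Answer: 0 1 1 0 1 0 1 1 1

Derivation:
Roots: B E H
Mark B: refs=C, marked=B
Mark E: refs=E I H, marked=B E
Mark H: refs=G G null, marked=B E H
Mark C: refs=C, marked=B C E H
Mark I: refs=I C, marked=B C E H I
Mark G: refs=H null I, marked=B C E G H I
Unmarked (collected): A D F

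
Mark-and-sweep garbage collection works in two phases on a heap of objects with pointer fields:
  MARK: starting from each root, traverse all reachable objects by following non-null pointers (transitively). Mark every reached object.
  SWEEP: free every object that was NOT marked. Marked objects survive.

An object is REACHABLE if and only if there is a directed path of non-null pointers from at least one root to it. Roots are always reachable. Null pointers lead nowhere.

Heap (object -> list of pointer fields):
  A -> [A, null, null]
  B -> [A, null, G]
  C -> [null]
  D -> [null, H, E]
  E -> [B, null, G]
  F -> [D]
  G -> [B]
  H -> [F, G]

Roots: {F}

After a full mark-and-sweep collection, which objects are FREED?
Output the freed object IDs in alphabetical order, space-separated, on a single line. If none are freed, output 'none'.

Roots: F
Mark F: refs=D, marked=F
Mark D: refs=null H E, marked=D F
Mark H: refs=F G, marked=D F H
Mark E: refs=B null G, marked=D E F H
Mark G: refs=B, marked=D E F G H
Mark B: refs=A null G, marked=B D E F G H
Mark A: refs=A null null, marked=A B D E F G H
Unmarked (collected): C

Answer: C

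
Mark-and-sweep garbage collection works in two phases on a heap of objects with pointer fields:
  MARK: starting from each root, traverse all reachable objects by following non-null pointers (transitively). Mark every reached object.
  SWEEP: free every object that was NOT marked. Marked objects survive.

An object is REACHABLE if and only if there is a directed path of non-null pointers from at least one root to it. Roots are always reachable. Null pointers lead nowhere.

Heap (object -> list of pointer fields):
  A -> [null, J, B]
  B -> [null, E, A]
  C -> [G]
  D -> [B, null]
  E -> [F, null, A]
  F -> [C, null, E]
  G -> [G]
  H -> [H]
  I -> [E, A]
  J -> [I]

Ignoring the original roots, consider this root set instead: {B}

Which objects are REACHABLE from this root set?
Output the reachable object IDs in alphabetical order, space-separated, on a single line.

Answer: A B C E F G I J

Derivation:
Roots: B
Mark B: refs=null E A, marked=B
Mark E: refs=F null A, marked=B E
Mark A: refs=null J B, marked=A B E
Mark F: refs=C null E, marked=A B E F
Mark J: refs=I, marked=A B E F J
Mark C: refs=G, marked=A B C E F J
Mark I: refs=E A, marked=A B C E F I J
Mark G: refs=G, marked=A B C E F G I J
Unmarked (collected): D H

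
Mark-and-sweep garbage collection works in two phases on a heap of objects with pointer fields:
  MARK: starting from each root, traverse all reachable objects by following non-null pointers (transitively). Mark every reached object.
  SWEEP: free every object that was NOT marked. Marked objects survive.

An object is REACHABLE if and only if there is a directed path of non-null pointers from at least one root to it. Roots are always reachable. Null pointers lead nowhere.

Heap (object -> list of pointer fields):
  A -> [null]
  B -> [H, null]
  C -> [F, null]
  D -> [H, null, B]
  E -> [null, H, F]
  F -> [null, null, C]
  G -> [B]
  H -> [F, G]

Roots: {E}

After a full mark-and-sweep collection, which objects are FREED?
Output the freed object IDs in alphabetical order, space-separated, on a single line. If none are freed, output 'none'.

Roots: E
Mark E: refs=null H F, marked=E
Mark H: refs=F G, marked=E H
Mark F: refs=null null C, marked=E F H
Mark G: refs=B, marked=E F G H
Mark C: refs=F null, marked=C E F G H
Mark B: refs=H null, marked=B C E F G H
Unmarked (collected): A D

Answer: A D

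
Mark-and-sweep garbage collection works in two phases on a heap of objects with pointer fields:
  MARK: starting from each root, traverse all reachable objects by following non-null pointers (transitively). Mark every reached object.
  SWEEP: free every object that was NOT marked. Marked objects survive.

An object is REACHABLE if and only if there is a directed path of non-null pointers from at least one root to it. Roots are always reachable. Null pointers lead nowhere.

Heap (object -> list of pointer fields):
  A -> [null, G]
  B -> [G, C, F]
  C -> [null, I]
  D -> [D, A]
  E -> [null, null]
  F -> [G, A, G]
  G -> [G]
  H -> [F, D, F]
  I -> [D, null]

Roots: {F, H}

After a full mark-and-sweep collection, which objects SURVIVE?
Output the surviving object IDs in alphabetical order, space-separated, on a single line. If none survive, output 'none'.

Answer: A D F G H

Derivation:
Roots: F H
Mark F: refs=G A G, marked=F
Mark H: refs=F D F, marked=F H
Mark G: refs=G, marked=F G H
Mark A: refs=null G, marked=A F G H
Mark D: refs=D A, marked=A D F G H
Unmarked (collected): B C E I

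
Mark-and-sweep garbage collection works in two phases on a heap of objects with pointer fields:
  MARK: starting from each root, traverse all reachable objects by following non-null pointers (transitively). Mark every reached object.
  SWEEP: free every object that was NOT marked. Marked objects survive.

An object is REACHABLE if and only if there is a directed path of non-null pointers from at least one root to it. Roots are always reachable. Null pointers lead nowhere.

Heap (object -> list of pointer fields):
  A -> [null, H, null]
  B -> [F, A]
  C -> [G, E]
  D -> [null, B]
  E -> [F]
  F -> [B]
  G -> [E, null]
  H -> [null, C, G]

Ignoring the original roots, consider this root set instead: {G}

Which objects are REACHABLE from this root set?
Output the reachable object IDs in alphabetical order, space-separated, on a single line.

Roots: G
Mark G: refs=E null, marked=G
Mark E: refs=F, marked=E G
Mark F: refs=B, marked=E F G
Mark B: refs=F A, marked=B E F G
Mark A: refs=null H null, marked=A B E F G
Mark H: refs=null C G, marked=A B E F G H
Mark C: refs=G E, marked=A B C E F G H
Unmarked (collected): D

Answer: A B C E F G H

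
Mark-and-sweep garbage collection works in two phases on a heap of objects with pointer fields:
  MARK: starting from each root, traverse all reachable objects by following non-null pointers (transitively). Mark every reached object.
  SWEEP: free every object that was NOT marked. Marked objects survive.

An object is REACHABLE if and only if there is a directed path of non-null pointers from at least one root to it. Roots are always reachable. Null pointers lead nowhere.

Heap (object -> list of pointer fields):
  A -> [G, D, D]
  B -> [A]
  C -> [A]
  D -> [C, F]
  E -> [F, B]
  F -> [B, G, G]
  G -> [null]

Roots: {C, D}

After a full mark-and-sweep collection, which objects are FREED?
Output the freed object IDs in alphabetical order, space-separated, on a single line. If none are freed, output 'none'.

Answer: E

Derivation:
Roots: C D
Mark C: refs=A, marked=C
Mark D: refs=C F, marked=C D
Mark A: refs=G D D, marked=A C D
Mark F: refs=B G G, marked=A C D F
Mark G: refs=null, marked=A C D F G
Mark B: refs=A, marked=A B C D F G
Unmarked (collected): E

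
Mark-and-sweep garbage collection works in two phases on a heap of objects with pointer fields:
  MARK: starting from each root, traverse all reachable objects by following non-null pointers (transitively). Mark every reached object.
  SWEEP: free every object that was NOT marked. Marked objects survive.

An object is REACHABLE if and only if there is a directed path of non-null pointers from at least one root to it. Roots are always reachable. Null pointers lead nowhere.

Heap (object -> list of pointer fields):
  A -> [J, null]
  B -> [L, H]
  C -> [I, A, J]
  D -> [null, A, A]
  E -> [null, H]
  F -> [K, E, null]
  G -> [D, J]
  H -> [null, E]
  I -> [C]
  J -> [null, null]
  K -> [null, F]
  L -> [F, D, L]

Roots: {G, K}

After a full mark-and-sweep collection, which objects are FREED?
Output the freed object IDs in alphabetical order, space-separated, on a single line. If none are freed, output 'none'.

Answer: B C I L

Derivation:
Roots: G K
Mark G: refs=D J, marked=G
Mark K: refs=null F, marked=G K
Mark D: refs=null A A, marked=D G K
Mark J: refs=null null, marked=D G J K
Mark F: refs=K E null, marked=D F G J K
Mark A: refs=J null, marked=A D F G J K
Mark E: refs=null H, marked=A D E F G J K
Mark H: refs=null E, marked=A D E F G H J K
Unmarked (collected): B C I L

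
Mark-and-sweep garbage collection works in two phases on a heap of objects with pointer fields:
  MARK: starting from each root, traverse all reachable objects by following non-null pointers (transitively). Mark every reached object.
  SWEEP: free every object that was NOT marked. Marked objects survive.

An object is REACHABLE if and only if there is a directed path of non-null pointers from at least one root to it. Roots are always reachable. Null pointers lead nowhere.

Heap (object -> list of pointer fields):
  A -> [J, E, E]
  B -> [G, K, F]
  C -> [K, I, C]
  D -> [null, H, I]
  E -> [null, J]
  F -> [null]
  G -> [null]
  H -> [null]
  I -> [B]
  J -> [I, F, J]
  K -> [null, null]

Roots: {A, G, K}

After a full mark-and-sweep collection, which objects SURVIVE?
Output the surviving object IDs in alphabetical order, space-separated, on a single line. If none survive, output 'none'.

Answer: A B E F G I J K

Derivation:
Roots: A G K
Mark A: refs=J E E, marked=A
Mark G: refs=null, marked=A G
Mark K: refs=null null, marked=A G K
Mark J: refs=I F J, marked=A G J K
Mark E: refs=null J, marked=A E G J K
Mark I: refs=B, marked=A E G I J K
Mark F: refs=null, marked=A E F G I J K
Mark B: refs=G K F, marked=A B E F G I J K
Unmarked (collected): C D H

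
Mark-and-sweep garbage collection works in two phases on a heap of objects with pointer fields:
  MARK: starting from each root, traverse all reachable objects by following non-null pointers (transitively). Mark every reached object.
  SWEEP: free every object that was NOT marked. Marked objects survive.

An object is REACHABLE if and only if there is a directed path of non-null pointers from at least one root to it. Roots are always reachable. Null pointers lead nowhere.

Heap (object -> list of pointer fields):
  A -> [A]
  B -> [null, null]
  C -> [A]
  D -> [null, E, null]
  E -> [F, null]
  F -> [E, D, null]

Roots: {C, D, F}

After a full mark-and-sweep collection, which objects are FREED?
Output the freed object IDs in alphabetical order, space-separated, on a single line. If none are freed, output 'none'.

Answer: B

Derivation:
Roots: C D F
Mark C: refs=A, marked=C
Mark D: refs=null E null, marked=C D
Mark F: refs=E D null, marked=C D F
Mark A: refs=A, marked=A C D F
Mark E: refs=F null, marked=A C D E F
Unmarked (collected): B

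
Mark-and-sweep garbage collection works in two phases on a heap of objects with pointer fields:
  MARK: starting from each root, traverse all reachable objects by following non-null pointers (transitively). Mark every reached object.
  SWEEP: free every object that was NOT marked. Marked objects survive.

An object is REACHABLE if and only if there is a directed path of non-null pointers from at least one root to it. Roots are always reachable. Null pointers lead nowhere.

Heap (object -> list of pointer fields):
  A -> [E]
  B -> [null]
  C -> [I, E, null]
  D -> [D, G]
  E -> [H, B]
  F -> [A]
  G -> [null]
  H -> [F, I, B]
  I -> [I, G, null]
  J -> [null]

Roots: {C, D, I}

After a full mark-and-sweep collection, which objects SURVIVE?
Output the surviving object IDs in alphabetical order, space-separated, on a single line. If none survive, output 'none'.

Roots: C D I
Mark C: refs=I E null, marked=C
Mark D: refs=D G, marked=C D
Mark I: refs=I G null, marked=C D I
Mark E: refs=H B, marked=C D E I
Mark G: refs=null, marked=C D E G I
Mark H: refs=F I B, marked=C D E G H I
Mark B: refs=null, marked=B C D E G H I
Mark F: refs=A, marked=B C D E F G H I
Mark A: refs=E, marked=A B C D E F G H I
Unmarked (collected): J

Answer: A B C D E F G H I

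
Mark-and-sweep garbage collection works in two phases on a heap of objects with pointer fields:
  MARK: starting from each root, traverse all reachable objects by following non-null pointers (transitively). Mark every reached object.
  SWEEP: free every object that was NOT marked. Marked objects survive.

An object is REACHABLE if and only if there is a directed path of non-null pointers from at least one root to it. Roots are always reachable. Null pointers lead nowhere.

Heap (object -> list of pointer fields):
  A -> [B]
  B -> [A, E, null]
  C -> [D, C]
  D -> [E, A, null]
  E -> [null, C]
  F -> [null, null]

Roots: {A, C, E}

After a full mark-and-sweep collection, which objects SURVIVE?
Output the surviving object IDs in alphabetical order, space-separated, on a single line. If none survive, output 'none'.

Roots: A C E
Mark A: refs=B, marked=A
Mark C: refs=D C, marked=A C
Mark E: refs=null C, marked=A C E
Mark B: refs=A E null, marked=A B C E
Mark D: refs=E A null, marked=A B C D E
Unmarked (collected): F

Answer: A B C D E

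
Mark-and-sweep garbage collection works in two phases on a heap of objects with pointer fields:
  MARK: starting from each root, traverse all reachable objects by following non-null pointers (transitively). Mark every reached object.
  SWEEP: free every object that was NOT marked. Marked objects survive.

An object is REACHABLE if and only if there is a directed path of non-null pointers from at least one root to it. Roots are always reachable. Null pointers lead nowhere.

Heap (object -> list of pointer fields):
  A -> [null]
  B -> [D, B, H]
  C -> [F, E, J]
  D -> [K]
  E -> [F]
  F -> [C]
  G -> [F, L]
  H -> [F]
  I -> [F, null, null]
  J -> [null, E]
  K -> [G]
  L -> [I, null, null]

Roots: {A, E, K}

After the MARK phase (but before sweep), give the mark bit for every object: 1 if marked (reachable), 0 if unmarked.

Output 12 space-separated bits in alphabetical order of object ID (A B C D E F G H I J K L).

Answer: 1 0 1 0 1 1 1 0 1 1 1 1

Derivation:
Roots: A E K
Mark A: refs=null, marked=A
Mark E: refs=F, marked=A E
Mark K: refs=G, marked=A E K
Mark F: refs=C, marked=A E F K
Mark G: refs=F L, marked=A E F G K
Mark C: refs=F E J, marked=A C E F G K
Mark L: refs=I null null, marked=A C E F G K L
Mark J: refs=null E, marked=A C E F G J K L
Mark I: refs=F null null, marked=A C E F G I J K L
Unmarked (collected): B D H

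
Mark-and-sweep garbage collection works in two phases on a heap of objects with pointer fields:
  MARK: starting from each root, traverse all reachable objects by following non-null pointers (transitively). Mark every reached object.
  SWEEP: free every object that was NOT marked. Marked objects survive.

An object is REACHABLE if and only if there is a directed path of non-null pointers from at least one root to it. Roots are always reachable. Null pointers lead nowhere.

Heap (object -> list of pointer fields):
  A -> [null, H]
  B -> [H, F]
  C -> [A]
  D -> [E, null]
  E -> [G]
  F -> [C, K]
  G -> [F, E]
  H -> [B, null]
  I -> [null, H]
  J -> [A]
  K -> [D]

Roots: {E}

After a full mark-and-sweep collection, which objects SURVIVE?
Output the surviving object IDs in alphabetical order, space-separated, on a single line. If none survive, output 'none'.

Answer: A B C D E F G H K

Derivation:
Roots: E
Mark E: refs=G, marked=E
Mark G: refs=F E, marked=E G
Mark F: refs=C K, marked=E F G
Mark C: refs=A, marked=C E F G
Mark K: refs=D, marked=C E F G K
Mark A: refs=null H, marked=A C E F G K
Mark D: refs=E null, marked=A C D E F G K
Mark H: refs=B null, marked=A C D E F G H K
Mark B: refs=H F, marked=A B C D E F G H K
Unmarked (collected): I J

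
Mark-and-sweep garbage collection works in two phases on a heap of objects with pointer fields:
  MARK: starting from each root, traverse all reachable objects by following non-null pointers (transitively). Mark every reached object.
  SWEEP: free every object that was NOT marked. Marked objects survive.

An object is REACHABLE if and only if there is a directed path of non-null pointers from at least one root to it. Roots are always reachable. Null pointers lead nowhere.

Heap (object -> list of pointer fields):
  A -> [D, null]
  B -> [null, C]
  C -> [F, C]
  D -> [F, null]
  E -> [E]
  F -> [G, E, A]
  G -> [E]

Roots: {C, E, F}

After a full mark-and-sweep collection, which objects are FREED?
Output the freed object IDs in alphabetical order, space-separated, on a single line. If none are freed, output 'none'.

Answer: B

Derivation:
Roots: C E F
Mark C: refs=F C, marked=C
Mark E: refs=E, marked=C E
Mark F: refs=G E A, marked=C E F
Mark G: refs=E, marked=C E F G
Mark A: refs=D null, marked=A C E F G
Mark D: refs=F null, marked=A C D E F G
Unmarked (collected): B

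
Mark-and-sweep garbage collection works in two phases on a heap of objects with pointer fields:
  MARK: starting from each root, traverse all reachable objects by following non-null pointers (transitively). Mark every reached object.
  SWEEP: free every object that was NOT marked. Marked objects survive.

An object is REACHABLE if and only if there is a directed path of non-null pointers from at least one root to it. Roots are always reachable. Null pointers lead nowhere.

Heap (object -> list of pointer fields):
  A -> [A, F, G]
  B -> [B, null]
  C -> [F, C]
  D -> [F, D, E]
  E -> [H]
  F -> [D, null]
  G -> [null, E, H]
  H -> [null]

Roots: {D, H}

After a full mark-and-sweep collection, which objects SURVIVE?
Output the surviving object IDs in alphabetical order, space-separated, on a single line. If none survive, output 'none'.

Answer: D E F H

Derivation:
Roots: D H
Mark D: refs=F D E, marked=D
Mark H: refs=null, marked=D H
Mark F: refs=D null, marked=D F H
Mark E: refs=H, marked=D E F H
Unmarked (collected): A B C G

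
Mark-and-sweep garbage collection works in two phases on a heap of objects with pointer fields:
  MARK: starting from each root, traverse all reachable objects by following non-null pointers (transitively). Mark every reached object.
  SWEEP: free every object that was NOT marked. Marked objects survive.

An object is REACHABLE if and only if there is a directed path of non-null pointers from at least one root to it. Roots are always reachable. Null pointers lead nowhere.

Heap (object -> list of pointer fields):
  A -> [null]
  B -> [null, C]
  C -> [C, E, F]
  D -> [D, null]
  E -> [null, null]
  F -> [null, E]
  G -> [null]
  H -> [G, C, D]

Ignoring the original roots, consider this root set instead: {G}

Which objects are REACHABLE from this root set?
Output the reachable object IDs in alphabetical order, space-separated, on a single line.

Answer: G

Derivation:
Roots: G
Mark G: refs=null, marked=G
Unmarked (collected): A B C D E F H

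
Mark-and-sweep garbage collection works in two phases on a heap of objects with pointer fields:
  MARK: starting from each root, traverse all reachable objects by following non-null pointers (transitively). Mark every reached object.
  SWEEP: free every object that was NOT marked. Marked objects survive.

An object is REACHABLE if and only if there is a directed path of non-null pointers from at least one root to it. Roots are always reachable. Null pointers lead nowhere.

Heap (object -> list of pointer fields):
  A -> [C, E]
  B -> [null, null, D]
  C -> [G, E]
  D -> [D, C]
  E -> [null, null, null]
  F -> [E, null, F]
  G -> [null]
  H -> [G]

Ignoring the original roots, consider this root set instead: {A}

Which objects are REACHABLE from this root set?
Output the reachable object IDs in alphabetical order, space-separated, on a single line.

Answer: A C E G

Derivation:
Roots: A
Mark A: refs=C E, marked=A
Mark C: refs=G E, marked=A C
Mark E: refs=null null null, marked=A C E
Mark G: refs=null, marked=A C E G
Unmarked (collected): B D F H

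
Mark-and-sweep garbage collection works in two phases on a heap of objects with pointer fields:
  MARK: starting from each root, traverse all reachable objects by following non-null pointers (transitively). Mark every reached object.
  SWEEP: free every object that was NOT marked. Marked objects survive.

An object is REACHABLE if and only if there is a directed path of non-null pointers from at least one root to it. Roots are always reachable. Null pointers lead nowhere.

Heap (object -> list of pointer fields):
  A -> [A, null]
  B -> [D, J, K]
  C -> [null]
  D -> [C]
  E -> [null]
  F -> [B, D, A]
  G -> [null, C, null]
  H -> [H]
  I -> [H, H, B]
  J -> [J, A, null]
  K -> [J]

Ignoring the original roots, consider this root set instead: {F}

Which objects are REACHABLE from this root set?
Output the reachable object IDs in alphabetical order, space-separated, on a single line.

Roots: F
Mark F: refs=B D A, marked=F
Mark B: refs=D J K, marked=B F
Mark D: refs=C, marked=B D F
Mark A: refs=A null, marked=A B D F
Mark J: refs=J A null, marked=A B D F J
Mark K: refs=J, marked=A B D F J K
Mark C: refs=null, marked=A B C D F J K
Unmarked (collected): E G H I

Answer: A B C D F J K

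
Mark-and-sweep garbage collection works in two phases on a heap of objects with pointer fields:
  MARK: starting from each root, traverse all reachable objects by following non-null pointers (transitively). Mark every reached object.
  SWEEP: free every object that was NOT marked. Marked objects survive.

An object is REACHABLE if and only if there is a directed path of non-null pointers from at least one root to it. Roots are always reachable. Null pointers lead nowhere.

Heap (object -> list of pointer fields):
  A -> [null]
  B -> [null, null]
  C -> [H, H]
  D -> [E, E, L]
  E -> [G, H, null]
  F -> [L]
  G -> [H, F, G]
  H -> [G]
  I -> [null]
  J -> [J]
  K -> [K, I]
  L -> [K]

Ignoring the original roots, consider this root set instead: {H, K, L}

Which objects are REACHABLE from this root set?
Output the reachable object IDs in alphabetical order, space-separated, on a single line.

Roots: H K L
Mark H: refs=G, marked=H
Mark K: refs=K I, marked=H K
Mark L: refs=K, marked=H K L
Mark G: refs=H F G, marked=G H K L
Mark I: refs=null, marked=G H I K L
Mark F: refs=L, marked=F G H I K L
Unmarked (collected): A B C D E J

Answer: F G H I K L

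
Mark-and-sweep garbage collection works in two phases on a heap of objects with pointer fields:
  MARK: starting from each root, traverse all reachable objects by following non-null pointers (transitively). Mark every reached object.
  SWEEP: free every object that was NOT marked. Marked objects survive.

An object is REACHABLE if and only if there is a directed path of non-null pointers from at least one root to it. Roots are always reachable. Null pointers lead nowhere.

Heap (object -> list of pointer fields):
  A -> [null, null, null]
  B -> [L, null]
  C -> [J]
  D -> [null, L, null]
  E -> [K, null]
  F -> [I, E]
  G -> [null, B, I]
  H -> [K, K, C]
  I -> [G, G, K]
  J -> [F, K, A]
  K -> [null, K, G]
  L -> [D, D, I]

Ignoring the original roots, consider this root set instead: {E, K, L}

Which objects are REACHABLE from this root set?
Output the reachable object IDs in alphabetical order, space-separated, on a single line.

Answer: B D E G I K L

Derivation:
Roots: E K L
Mark E: refs=K null, marked=E
Mark K: refs=null K G, marked=E K
Mark L: refs=D D I, marked=E K L
Mark G: refs=null B I, marked=E G K L
Mark D: refs=null L null, marked=D E G K L
Mark I: refs=G G K, marked=D E G I K L
Mark B: refs=L null, marked=B D E G I K L
Unmarked (collected): A C F H J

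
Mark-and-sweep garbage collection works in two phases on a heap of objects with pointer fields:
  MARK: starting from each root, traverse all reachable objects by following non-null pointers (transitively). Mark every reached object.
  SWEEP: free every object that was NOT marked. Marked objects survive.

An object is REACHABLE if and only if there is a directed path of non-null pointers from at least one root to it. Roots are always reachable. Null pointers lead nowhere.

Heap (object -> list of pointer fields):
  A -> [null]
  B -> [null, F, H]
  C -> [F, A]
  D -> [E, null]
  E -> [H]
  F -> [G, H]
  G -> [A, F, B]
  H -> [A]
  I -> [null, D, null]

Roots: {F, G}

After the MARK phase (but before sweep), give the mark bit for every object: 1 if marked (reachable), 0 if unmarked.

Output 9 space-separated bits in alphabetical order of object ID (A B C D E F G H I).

Roots: F G
Mark F: refs=G H, marked=F
Mark G: refs=A F B, marked=F G
Mark H: refs=A, marked=F G H
Mark A: refs=null, marked=A F G H
Mark B: refs=null F H, marked=A B F G H
Unmarked (collected): C D E I

Answer: 1 1 0 0 0 1 1 1 0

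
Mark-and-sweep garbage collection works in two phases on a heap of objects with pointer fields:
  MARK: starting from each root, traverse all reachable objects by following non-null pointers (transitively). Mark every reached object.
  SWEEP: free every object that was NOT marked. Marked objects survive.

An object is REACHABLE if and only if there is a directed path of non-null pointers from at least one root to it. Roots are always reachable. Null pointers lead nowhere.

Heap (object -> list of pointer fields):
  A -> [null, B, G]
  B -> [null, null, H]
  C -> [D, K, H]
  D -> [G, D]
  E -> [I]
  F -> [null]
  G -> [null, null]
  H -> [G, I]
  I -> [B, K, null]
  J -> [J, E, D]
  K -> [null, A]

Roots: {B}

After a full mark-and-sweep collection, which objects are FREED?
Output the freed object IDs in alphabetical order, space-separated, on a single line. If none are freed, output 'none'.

Answer: C D E F J

Derivation:
Roots: B
Mark B: refs=null null H, marked=B
Mark H: refs=G I, marked=B H
Mark G: refs=null null, marked=B G H
Mark I: refs=B K null, marked=B G H I
Mark K: refs=null A, marked=B G H I K
Mark A: refs=null B G, marked=A B G H I K
Unmarked (collected): C D E F J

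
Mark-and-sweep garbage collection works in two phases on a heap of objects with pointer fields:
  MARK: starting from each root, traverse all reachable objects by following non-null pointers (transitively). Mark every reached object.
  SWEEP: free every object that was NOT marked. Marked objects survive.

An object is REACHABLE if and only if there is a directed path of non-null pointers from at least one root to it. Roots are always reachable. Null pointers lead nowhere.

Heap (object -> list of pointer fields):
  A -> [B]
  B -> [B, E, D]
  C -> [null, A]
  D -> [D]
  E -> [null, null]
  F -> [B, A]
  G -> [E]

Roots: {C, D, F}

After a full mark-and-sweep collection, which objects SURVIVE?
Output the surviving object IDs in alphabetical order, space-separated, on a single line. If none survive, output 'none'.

Roots: C D F
Mark C: refs=null A, marked=C
Mark D: refs=D, marked=C D
Mark F: refs=B A, marked=C D F
Mark A: refs=B, marked=A C D F
Mark B: refs=B E D, marked=A B C D F
Mark E: refs=null null, marked=A B C D E F
Unmarked (collected): G

Answer: A B C D E F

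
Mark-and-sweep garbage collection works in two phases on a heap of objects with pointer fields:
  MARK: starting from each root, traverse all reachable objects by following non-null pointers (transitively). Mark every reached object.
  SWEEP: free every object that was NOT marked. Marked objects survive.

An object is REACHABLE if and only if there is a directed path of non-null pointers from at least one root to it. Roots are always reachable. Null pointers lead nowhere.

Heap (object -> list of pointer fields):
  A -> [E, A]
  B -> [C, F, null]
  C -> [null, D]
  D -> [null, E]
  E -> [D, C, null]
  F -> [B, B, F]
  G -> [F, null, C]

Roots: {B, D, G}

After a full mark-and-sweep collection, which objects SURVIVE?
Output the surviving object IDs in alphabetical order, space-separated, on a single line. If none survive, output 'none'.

Roots: B D G
Mark B: refs=C F null, marked=B
Mark D: refs=null E, marked=B D
Mark G: refs=F null C, marked=B D G
Mark C: refs=null D, marked=B C D G
Mark F: refs=B B F, marked=B C D F G
Mark E: refs=D C null, marked=B C D E F G
Unmarked (collected): A

Answer: B C D E F G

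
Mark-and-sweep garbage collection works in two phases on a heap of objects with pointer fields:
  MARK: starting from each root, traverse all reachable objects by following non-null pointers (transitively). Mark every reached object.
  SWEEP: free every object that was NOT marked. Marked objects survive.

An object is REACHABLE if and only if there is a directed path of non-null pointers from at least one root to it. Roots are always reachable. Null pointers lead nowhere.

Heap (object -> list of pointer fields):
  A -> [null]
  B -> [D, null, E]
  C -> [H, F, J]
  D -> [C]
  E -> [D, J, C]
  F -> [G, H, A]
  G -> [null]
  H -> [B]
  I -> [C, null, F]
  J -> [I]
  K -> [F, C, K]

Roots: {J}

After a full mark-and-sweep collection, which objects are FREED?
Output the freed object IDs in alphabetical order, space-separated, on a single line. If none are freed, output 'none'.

Roots: J
Mark J: refs=I, marked=J
Mark I: refs=C null F, marked=I J
Mark C: refs=H F J, marked=C I J
Mark F: refs=G H A, marked=C F I J
Mark H: refs=B, marked=C F H I J
Mark G: refs=null, marked=C F G H I J
Mark A: refs=null, marked=A C F G H I J
Mark B: refs=D null E, marked=A B C F G H I J
Mark D: refs=C, marked=A B C D F G H I J
Mark E: refs=D J C, marked=A B C D E F G H I J
Unmarked (collected): K

Answer: K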